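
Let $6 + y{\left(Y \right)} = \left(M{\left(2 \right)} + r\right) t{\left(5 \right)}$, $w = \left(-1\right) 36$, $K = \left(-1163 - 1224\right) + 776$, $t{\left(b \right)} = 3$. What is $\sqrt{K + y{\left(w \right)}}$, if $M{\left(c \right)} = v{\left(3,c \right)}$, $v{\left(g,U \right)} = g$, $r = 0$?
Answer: $2 i \sqrt{402} \approx 40.1 i$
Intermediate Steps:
$K = -1611$ ($K = -2387 + 776 = -1611$)
$w = -36$
$M{\left(c \right)} = 3$
$y{\left(Y \right)} = 3$ ($y{\left(Y \right)} = -6 + \left(3 + 0\right) 3 = -6 + 3 \cdot 3 = -6 + 9 = 3$)
$\sqrt{K + y{\left(w \right)}} = \sqrt{-1611 + 3} = \sqrt{-1608} = 2 i \sqrt{402}$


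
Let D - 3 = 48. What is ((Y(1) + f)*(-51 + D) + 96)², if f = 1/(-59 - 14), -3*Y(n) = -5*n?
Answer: 9216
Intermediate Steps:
Y(n) = 5*n/3 (Y(n) = -(-5)*n/3 = 5*n/3)
D = 51 (D = 3 + 48 = 51)
f = -1/73 (f = 1/(-73) = -1/73 ≈ -0.013699)
((Y(1) + f)*(-51 + D) + 96)² = (((5/3)*1 - 1/73)*(-51 + 51) + 96)² = ((5/3 - 1/73)*0 + 96)² = ((362/219)*0 + 96)² = (0 + 96)² = 96² = 9216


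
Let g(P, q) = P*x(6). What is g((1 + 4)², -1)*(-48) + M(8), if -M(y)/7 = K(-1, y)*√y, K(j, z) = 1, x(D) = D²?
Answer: -43200 - 14*√2 ≈ -43220.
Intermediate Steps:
g(P, q) = 36*P (g(P, q) = P*6² = P*36 = 36*P)
M(y) = -7*√y
g((1 + 4)², -1)*(-48) + M(8) = (36*(1 + 4)²)*(-48) - 14*√2 = (36*5²)*(-48) - 14*√2 = (36*25)*(-48) - 14*√2 = 900*(-48) - 14*√2 = -43200 - 14*√2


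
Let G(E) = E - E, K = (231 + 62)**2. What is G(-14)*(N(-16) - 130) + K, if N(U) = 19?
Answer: 85849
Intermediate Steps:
K = 85849 (K = 293**2 = 85849)
G(E) = 0
G(-14)*(N(-16) - 130) + K = 0*(19 - 130) + 85849 = 0*(-111) + 85849 = 0 + 85849 = 85849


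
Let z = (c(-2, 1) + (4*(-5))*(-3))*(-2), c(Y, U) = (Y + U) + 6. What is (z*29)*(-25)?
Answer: 94250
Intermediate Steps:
c(Y, U) = 6 + U + Y (c(Y, U) = (U + Y) + 6 = 6 + U + Y)
z = -130 (z = ((6 + 1 - 2) + (4*(-5))*(-3))*(-2) = (5 - 20*(-3))*(-2) = (5 + 60)*(-2) = 65*(-2) = -130)
(z*29)*(-25) = -130*29*(-25) = -3770*(-25) = 94250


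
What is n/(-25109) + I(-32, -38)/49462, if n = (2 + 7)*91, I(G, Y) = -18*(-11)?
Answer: -2538414/88710097 ≈ -0.028615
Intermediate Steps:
I(G, Y) = 198
n = 819 (n = 9*91 = 819)
n/(-25109) + I(-32, -38)/49462 = 819/(-25109) + 198/49462 = 819*(-1/25109) + 198*(1/49462) = -117/3587 + 99/24731 = -2538414/88710097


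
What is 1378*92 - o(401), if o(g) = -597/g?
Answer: 50837773/401 ≈ 1.2678e+5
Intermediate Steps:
1378*92 - o(401) = 1378*92 - (-597)/401 = 126776 - (-597)/401 = 126776 - 1*(-597/401) = 126776 + 597/401 = 50837773/401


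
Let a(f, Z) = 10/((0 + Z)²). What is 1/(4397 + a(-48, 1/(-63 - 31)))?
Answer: 1/92757 ≈ 1.0781e-5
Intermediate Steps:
a(f, Z) = 10/Z² (a(f, Z) = 10/(Z²) = 10/Z²)
1/(4397 + a(-48, 1/(-63 - 31))) = 1/(4397 + 10/(1/(-63 - 31))²) = 1/(4397 + 10/(1/(-94))²) = 1/(4397 + 10/(-1/94)²) = 1/(4397 + 10*8836) = 1/(4397 + 88360) = 1/92757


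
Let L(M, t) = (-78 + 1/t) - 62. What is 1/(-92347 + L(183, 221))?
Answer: -221/20439626 ≈ -1.0812e-5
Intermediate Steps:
L(M, t) = -140 + 1/t
1/(-92347 + L(183, 221)) = 1/(-92347 + (-140 + 1/221)) = 1/(-92347 - 30939/221) = 1/(-20439626/221) = -221/20439626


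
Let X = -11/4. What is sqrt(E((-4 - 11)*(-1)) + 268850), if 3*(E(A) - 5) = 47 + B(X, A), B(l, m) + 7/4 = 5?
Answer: sqrt(1075487)/2 ≈ 518.53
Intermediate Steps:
X = -11/4 (X = -11*1/4 = -11/4 ≈ -2.7500)
B(l, m) = 13/4 (B(l, m) = -7/4 + 5 = 13/4)
E(A) = 87/4 (E(A) = 5 + (47 + 13/4)/3 = 5 + (1/3)*(201/4) = 5 + 67/4 = 87/4)
sqrt(E((-4 - 11)*(-1)) + 268850) = sqrt(87/4 + 268850) = sqrt(1075487/4) = sqrt(1075487)/2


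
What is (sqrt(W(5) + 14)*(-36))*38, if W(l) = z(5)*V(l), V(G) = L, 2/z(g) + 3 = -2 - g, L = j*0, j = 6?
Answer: -1368*sqrt(14) ≈ -5118.6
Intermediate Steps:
L = 0 (L = 6*0 = 0)
z(g) = 2/(-5 - g) (z(g) = 2/(-3 + (-2 - g)) = 2/(-5 - g))
V(G) = 0
W(l) = 0 (W(l) = -2/(5 + 5)*0 = -2/10*0 = -2*1/10*0 = -1/5*0 = 0)
(sqrt(W(5) + 14)*(-36))*38 = (sqrt(0 + 14)*(-36))*38 = (sqrt(14)*(-36))*38 = -36*sqrt(14)*38 = -1368*sqrt(14)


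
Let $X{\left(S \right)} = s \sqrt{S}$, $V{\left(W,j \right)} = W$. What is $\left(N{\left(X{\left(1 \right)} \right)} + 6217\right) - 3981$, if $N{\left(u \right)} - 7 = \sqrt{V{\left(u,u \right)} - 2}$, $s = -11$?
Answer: $2243 + i \sqrt{13} \approx 2243.0 + 3.6056 i$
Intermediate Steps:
$X{\left(S \right)} = - 11 \sqrt{S}$
$N{\left(u \right)} = 7 + \sqrt{-2 + u}$ ($N{\left(u \right)} = 7 + \sqrt{u - 2} = 7 + \sqrt{-2 + u}$)
$\left(N{\left(X{\left(1 \right)} \right)} + 6217\right) - 3981 = \left(\left(7 + \sqrt{-2 - 11 \sqrt{1}}\right) + 6217\right) - 3981 = \left(\left(7 + \sqrt{-2 - 11}\right) + 6217\right) - 3981 = \left(\left(7 + \sqrt{-13}\right) + 6217\right) - 3981 = \left(\left(7 + i \sqrt{13}\right) + 6217\right) - 3981 = \left(6224 + i \sqrt{13}\right) - 3981 = 2243 + i \sqrt{13}$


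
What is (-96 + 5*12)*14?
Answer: -504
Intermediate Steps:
(-96 + 5*12)*14 = (-96 + 60)*14 = -36*14 = -504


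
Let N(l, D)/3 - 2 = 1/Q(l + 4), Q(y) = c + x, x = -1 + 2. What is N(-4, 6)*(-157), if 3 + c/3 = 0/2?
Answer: -7065/8 ≈ -883.13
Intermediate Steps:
c = -9 (c = -9 + 3*(0/2) = -9 + 3*(0*(½)) = -9 + 3*0 = -9 + 0 = -9)
x = 1
Q(y) = -8 (Q(y) = -9 + 1 = -8)
N(l, D) = 45/8 (N(l, D) = 6 + 3/(-8) = 6 + 3*(-⅛) = 6 - 3/8 = 45/8)
N(-4, 6)*(-157) = (45/8)*(-157) = -7065/8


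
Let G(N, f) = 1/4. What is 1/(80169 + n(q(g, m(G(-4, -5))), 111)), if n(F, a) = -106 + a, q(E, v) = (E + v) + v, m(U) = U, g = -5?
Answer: 1/80174 ≈ 1.2473e-5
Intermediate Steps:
G(N, f) = ¼
q(E, v) = E + 2*v
1/(80169 + n(q(g, m(G(-4, -5))), 111)) = 1/(80169 + (-106 + 111)) = 1/(80169 + 5) = 1/80174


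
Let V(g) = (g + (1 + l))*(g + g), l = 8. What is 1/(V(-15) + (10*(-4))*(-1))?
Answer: 1/220 ≈ 0.0045455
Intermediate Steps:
V(g) = 2*g*(9 + g) (V(g) = (g + (1 + 8))*(g + g) = (g + 9)*(2*g) = (9 + g)*(2*g) = 2*g*(9 + g))
1/(V(-15) + (10*(-4))*(-1)) = 1/(2*(-15)*(9 - 15) + (10*(-4))*(-1)) = 1/(2*(-15)*(-6) - 40*(-1)) = 1/(180 + 40) = 1/220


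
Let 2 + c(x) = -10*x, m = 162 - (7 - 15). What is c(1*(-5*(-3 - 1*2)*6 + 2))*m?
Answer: -258740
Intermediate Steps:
m = 170 (m = 162 - 1*(-8) = 162 + 8 = 170)
c(x) = -2 - 10*x
c(1*(-5*(-3 - 1*2)*6 + 2))*m = (-2 - 10*(-5*(-3 - 1*2)*6 + 2))*170 = (-2 - 10*(-5*(-3 - 2)*6 + 2))*170 = (-2 - 10*(-5*(-5)*6 + 2))*170 = (-2 - 10*(25*6 + 2))*170 = (-2 - 10*(150 + 2))*170 = (-2 - 10*152)*170 = (-2 - 1520)*170 = -1522*170 = -258740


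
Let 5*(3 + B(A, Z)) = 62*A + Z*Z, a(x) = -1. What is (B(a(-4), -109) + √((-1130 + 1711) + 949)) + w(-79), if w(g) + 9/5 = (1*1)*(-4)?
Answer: 2355 + 3*√170 ≈ 2394.1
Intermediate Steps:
B(A, Z) = -3 + Z²/5 + 62*A/5 (B(A, Z) = -3 + (62*A + Z*Z)/5 = -3 + (62*A + Z²)/5 = -3 + (Z² + 62*A)/5 = -3 + (Z²/5 + 62*A/5) = -3 + Z²/5 + 62*A/5)
w(g) = -29/5 (w(g) = -9/5 + (1*1)*(-4) = -9/5 + 1*(-4) = -9/5 - 4 = -29/5)
(B(a(-4), -109) + √((-1130 + 1711) + 949)) + w(-79) = ((-3 + (⅕)*(-109)² + (62/5)*(-1)) + √((-1130 + 1711) + 949)) - 29/5 = ((-3 + (⅕)*11881 - 62/5) + √(581 + 949)) - 29/5 = ((-3 + 11881/5 - 62/5) + √1530) - 29/5 = (11804/5 + 3*√170) - 29/5 = 2355 + 3*√170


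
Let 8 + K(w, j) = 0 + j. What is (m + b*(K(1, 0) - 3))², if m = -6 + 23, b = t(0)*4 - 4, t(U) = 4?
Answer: 13225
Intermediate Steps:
K(w, j) = -8 + j (K(w, j) = -8 + (0 + j) = -8 + j)
b = 12 (b = 4*4 - 4 = 16 - 4 = 12)
m = 17
(m + b*(K(1, 0) - 3))² = (17 + 12*((-8 + 0) - 3))² = (17 + 12*(-8 - 3))² = (17 + 12*(-11))² = (17 - 132)² = (-115)² = 13225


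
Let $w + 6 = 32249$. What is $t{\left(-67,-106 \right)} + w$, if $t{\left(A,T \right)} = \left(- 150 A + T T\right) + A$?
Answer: $53462$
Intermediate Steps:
$t{\left(A,T \right)} = T^{2} - 149 A$ ($t{\left(A,T \right)} = \left(- 150 A + T^{2}\right) + A = \left(T^{2} - 150 A\right) + A = T^{2} - 149 A$)
$w = 32243$ ($w = -6 + 32249 = 32243$)
$t{\left(-67,-106 \right)} + w = \left(\left(-106\right)^{2} - -9983\right) + 32243 = \left(11236 + 9983\right) + 32243 = 21219 + 32243 = 53462$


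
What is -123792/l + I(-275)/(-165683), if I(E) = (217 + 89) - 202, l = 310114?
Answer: -1467320128/3670044133 ≈ -0.39981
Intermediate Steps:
I(E) = 104 (I(E) = 306 - 202 = 104)
-123792/l + I(-275)/(-165683) = -123792/310114 + 104/(-165683) = -123792*1/310114 + 104*(-1/165683) = -61896/155057 - 104/165683 = -1467320128/3670044133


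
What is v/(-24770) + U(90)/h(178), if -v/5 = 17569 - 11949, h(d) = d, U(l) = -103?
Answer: 245049/440906 ≈ 0.55579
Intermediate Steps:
v = -28100 (v = -5*(17569 - 11949) = -5*5620 = -28100)
v/(-24770) + U(90)/h(178) = -28100/(-24770) - 103/178 = -28100*(-1/24770) - 103*1/178 = 2810/2477 - 103/178 = 245049/440906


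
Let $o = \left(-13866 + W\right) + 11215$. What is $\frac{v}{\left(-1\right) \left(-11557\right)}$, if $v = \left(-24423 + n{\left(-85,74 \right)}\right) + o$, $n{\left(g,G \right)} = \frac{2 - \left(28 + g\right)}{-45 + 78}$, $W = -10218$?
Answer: $- \frac{1230577}{381381} \approx -3.2266$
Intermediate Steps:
$o = -12869$ ($o = \left(-13866 - 10218\right) + 11215 = -24084 + 11215 = -12869$)
$n{\left(g,G \right)} = - \frac{26}{33} - \frac{g}{33}$ ($n{\left(g,G \right)} = \frac{-26 - g}{33} = \left(-26 - g\right) \frac{1}{33} = - \frac{26}{33} - \frac{g}{33}$)
$v = - \frac{1230577}{33}$ ($v = \left(-24423 - - \frac{59}{33}\right) - 12869 = \left(-24423 + \left(- \frac{26}{33} + \frac{85}{33}\right)\right) - 12869 = \left(-24423 + \frac{59}{33}\right) - 12869 = - \frac{805900}{33} - 12869 = - \frac{1230577}{33} \approx -37290.0$)
$\frac{v}{\left(-1\right) \left(-11557\right)} = - \frac{1230577}{33 \left(\left(-1\right) \left(-11557\right)\right)} = - \frac{1230577}{33 \cdot 11557} = \left(- \frac{1230577}{33}\right) \frac{1}{11557} = - \frac{1230577}{381381}$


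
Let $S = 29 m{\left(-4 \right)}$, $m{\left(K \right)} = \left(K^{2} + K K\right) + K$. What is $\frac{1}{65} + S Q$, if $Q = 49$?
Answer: $\frac{2586221}{65} \approx 39788.0$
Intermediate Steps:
$m{\left(K \right)} = K + 2 K^{2}$ ($m{\left(K \right)} = \left(K^{2} + K^{2}\right) + K = 2 K^{2} + K = K + 2 K^{2}$)
$S = 812$ ($S = 29 \left(- 4 \left(1 + 2 \left(-4\right)\right)\right) = 29 \left(- 4 \left(1 - 8\right)\right) = 29 \left(\left(-4\right) \left(-7\right)\right) = 29 \cdot 28 = 812$)
$\frac{1}{65} + S Q = \frac{1}{65} + 812 \cdot 49 = \frac{1}{65} + 39788 = \frac{2586221}{65}$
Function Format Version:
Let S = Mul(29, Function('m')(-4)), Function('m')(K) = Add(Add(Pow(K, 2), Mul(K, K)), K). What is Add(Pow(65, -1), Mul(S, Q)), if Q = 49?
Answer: Rational(2586221, 65) ≈ 39788.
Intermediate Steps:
Function('m')(K) = Add(K, Mul(2, Pow(K, 2))) (Function('m')(K) = Add(Add(Pow(K, 2), Pow(K, 2)), K) = Add(Mul(2, Pow(K, 2)), K) = Add(K, Mul(2, Pow(K, 2))))
S = 812 (S = Mul(29, Mul(-4, Add(1, Mul(2, -4)))) = Mul(29, Mul(-4, Add(1, -8))) = Mul(29, Mul(-4, -7)) = Mul(29, 28) = 812)
Add(Pow(65, -1), Mul(S, Q)) = Add(Pow(65, -1), Mul(812, 49)) = Add(Rational(1, 65), 39788) = Rational(2586221, 65)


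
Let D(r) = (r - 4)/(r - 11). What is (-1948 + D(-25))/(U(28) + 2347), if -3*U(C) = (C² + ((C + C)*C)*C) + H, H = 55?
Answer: 70099/452424 ≈ 0.15494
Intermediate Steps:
U(C) = -55/3 - 2*C³/3 - C²/3 (U(C) = -((C² + ((C + C)*C)*C) + 55)/3 = -((C² + ((2*C)*C)*C) + 55)/3 = -((C² + (2*C²)*C) + 55)/3 = -((C² + 2*C³) + 55)/3 = -(55 + C² + 2*C³)/3 = -55/3 - 2*C³/3 - C²/3)
D(r) = (-4 + r)/(-11 + r)
(-1948 + D(-25))/(U(28) + 2347) = (-1948 + (-4 - 25)/(-11 - 25))/((-55/3 - ⅔*28³ - ⅓*28²) + 2347) = (-1948 - 29/(-36))/((-55/3 - ⅔*21952 - ⅓*784) + 2347) = (-1948 - 1/36*(-29))/((-55/3 - 43904/3 - 784/3) + 2347) = (-1948 + 29/36)/(-44743/3 + 2347) = -70099/(36*(-37702/3)) = -70099/36*(-3/37702) = 70099/452424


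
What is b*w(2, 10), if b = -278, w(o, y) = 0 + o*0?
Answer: 0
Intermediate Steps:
w(o, y) = 0 (w(o, y) = 0 + 0 = 0)
b*w(2, 10) = -278*0 = 0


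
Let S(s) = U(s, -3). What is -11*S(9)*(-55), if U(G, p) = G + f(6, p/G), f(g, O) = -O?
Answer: 16940/3 ≈ 5646.7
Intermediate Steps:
U(G, p) = G - p/G
S(s) = s + 3/s (S(s) = s - 1*(-3)/s = s + 3/s)
-11*S(9)*(-55) = -11*(9 + 3/9)*(-55) = -11*(9 + 3*(⅑))*(-55) = -11*(9 + ⅓)*(-55) = -11*28/3*(-55) = -308/3*(-55) = 16940/3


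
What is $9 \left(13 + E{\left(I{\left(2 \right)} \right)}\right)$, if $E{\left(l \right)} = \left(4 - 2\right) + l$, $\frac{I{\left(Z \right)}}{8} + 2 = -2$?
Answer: $-153$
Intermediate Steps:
$I{\left(Z \right)} = -32$ ($I{\left(Z \right)} = -16 + 8 \left(-2\right) = -16 - 16 = -32$)
$E{\left(l \right)} = 2 + l$
$9 \left(13 + E{\left(I{\left(2 \right)} \right)}\right) = 9 \left(13 + \left(2 - 32\right)\right) = 9 \left(13 - 30\right) = 9 \left(-17\right) = -153$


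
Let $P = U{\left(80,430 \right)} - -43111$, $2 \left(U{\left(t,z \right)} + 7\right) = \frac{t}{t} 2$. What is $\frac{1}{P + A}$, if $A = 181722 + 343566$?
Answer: $\frac{1}{568393} \approx 1.7593 \cdot 10^{-6}$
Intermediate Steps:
$U{\left(t,z \right)} = -6$ ($U{\left(t,z \right)} = -7 + \frac{\frac{t}{t} 2}{2} = -7 + \frac{1 \cdot 2}{2} = -7 + \frac{1}{2} \cdot 2 = -7 + 1 = -6$)
$A = 525288$
$P = 43105$ ($P = -6 - -43111 = -6 + 43111 = 43105$)
$\frac{1}{P + A} = \frac{1}{43105 + 525288} = \frac{1}{568393}$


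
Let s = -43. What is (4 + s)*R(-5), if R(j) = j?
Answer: 195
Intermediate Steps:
(4 + s)*R(-5) = (4 - 43)*(-5) = -39*(-5) = 195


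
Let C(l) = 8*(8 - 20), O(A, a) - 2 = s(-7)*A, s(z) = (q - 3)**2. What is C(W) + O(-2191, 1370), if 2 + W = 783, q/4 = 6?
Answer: -966325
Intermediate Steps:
q = 24 (q = 4*6 = 24)
s(z) = 441 (s(z) = (24 - 3)**2 = 21**2 = 441)
W = 781 (W = -2 + 783 = 781)
O(A, a) = 2 + 441*A
C(l) = -96 (C(l) = 8*(-12) = -96)
C(W) + O(-2191, 1370) = -96 + (2 + 441*(-2191)) = -96 + (2 - 966231) = -96 - 966229 = -966325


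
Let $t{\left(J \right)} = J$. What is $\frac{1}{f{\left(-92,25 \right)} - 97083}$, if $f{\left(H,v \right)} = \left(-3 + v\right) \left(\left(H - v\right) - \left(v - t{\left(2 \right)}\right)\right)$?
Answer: $- \frac{1}{100163} \approx -9.9837 \cdot 10^{-6}$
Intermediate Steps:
$f{\left(H,v \right)} = \left(-3 + v\right) \left(2 + H - 2 v\right)$ ($f{\left(H,v \right)} = \left(-3 + v\right) \left(\left(H - v\right) - \left(-2 + v\right)\right) = \left(-3 + v\right) \left(2 + H - 2 v\right)$)
$\frac{1}{f{\left(-92,25 \right)} - 97083} = \frac{1}{\left(-6 - -276 - 2 \cdot 25^{2} + 8 \cdot 25 - 2300\right) - 97083} = \frac{1}{\left(-6 + 276 - 1250 + 200 - 2300\right) - 97083} = \frac{1}{-3080 - 97083} = \frac{1}{-100163} = - \frac{1}{100163}$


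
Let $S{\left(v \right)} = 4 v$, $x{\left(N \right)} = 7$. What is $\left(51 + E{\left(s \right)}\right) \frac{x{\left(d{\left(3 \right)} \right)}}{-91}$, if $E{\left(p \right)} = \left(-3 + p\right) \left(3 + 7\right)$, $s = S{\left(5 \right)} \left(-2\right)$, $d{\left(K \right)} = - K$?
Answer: $\frac{379}{13} \approx 29.154$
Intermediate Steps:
$s = -40$ ($s = 4 \cdot 5 \left(-2\right) = 20 \left(-2\right) = -40$)
$E{\left(p \right)} = -30 + 10 p$ ($E{\left(p \right)} = \left(-3 + p\right) 10 = -30 + 10 p$)
$\left(51 + E{\left(s \right)}\right) \frac{x{\left(d{\left(3 \right)} \right)}}{-91} = \left(51 + \left(-30 + 10 \left(-40\right)\right)\right) \frac{7}{-91} = \left(51 - 430\right) 7 \left(- \frac{1}{91}\right) = \left(51 - 430\right) \left(- \frac{1}{13}\right) = \left(-379\right) \left(- \frac{1}{13}\right) = \frac{379}{13}$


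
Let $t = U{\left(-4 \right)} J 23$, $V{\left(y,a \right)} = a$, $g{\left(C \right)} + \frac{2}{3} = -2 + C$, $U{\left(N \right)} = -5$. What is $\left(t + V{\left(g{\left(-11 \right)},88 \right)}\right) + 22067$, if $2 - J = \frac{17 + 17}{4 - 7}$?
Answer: $\frac{61865}{3} \approx 20622.0$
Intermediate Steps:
$J = \frac{40}{3}$ ($J = 2 - \frac{17 + 17}{4 - 7} = 2 - \frac{34}{-3} = 2 - 34 \left(- \frac{1}{3}\right) = 2 - - \frac{34}{3} = 2 + \frac{34}{3} = \frac{40}{3} \approx 13.333$)
$g{\left(C \right)} = - \frac{8}{3} + C$ ($g{\left(C \right)} = - \frac{2}{3} + \left(-2 + C\right) = - \frac{8}{3} + C$)
$t = - \frac{4600}{3}$ ($t = \left(-5\right) \frac{40}{3} \cdot 23 = \left(- \frac{200}{3}\right) 23 = - \frac{4600}{3} \approx -1533.3$)
$\left(t + V{\left(g{\left(-11 \right)},88 \right)}\right) + 22067 = \left(- \frac{4600}{3} + 88\right) + 22067 = - \frac{4336}{3} + 22067 = \frac{61865}{3}$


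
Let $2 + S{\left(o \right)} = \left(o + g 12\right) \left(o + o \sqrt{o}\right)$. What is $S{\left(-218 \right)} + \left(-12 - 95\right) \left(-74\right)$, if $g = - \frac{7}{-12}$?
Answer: $53914 + 45998 i \sqrt{218} \approx 53914.0 + 6.7915 \cdot 10^{5} i$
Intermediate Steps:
$g = \frac{7}{12}$ ($g = \left(-7\right) \left(- \frac{1}{12}\right) = \frac{7}{12} \approx 0.58333$)
$S{\left(o \right)} = -2 + \left(7 + o\right) \left(o + o^{\frac{3}{2}}\right)$ ($S{\left(o \right)} = -2 + \left(o + \frac{7}{12} \cdot 12\right) \left(o + o \sqrt{o}\right) = -2 + \left(o + 7\right) \left(o + o^{\frac{3}{2}}\right) = -2 + \left(7 + o\right) \left(o + o^{\frac{3}{2}}\right)$)
$S{\left(-218 \right)} + \left(-12 - 95\right) \left(-74\right) = \left(-2 + \left(-218\right)^{2} + \left(-218\right)^{\frac{5}{2}} + 7 \left(-218\right) + 7 \left(-218\right)^{\frac{3}{2}}\right) + \left(-12 - 95\right) \left(-74\right) = \left(-2 + 47524 + 47524 i \sqrt{218} - 1526 + 7 \left(- 218 i \sqrt{218}\right)\right) - -7918 = \left(-2 + 47524 + 47524 i \sqrt{218} - 1526 - 1526 i \sqrt{218}\right) + 7918 = \left(45996 + 45998 i \sqrt{218}\right) + 7918 = 53914 + 45998 i \sqrt{218}$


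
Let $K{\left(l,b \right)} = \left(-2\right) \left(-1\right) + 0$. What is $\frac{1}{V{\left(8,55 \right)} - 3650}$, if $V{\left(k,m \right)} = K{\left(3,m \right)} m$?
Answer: $- \frac{1}{3540} \approx -0.00028249$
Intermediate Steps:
$K{\left(l,b \right)} = 2$ ($K{\left(l,b \right)} = 2 + 0 = 2$)
$V{\left(k,m \right)} = 2 m$
$\frac{1}{V{\left(8,55 \right)} - 3650} = \frac{1}{2 \cdot 55 - 3650} = \frac{1}{110 - 3650} = \frac{1}{-3540} = - \frac{1}{3540}$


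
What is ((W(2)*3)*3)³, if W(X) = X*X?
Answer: 46656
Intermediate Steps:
W(X) = X²
((W(2)*3)*3)³ = ((2²*3)*3)³ = ((4*3)*3)³ = (12*3)³ = 36³ = 46656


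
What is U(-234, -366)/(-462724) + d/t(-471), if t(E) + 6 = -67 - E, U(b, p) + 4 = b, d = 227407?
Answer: 13153346424/23020519 ≈ 571.38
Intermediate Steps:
U(b, p) = -4 + b
t(E) = -73 - E (t(E) = -6 + (-67 - E) = -73 - E)
U(-234, -366)/(-462724) + d/t(-471) = (-4 - 234)/(-462724) + 227407/(-73 - 1*(-471)) = -238*(-1/462724) + 227407/(-73 + 471) = 119/231362 + 227407/398 = 13153346424/23020519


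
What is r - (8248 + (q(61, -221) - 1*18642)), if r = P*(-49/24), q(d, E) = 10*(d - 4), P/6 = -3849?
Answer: 227897/4 ≈ 56974.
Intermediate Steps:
P = -23094 (P = 6*(-3849) = -23094)
q(d, E) = -40 + 10*d (q(d, E) = 10*(-4 + d) = -40 + 10*d)
r = 188601/4 (r = -(-1131606)/24 = -23094*(-49/24) = 188601/4 ≈ 47150.)
r - (8248 + (q(61, -221) - 1*18642)) = 188601/4 - (8248 + ((-40 + 10*61) - 1*18642)) = 188601/4 - (8248 + ((-40 + 610) - 18642)) = 188601/4 - (8248 + (570 - 18642)) = 188601/4 - (8248 - 18072) = 188601/4 - 1*(-9824) = 188601/4 + 9824 = 227897/4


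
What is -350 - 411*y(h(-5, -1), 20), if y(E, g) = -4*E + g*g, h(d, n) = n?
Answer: -166394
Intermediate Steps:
y(E, g) = g² - 4*E (y(E, g) = -4*E + g² = g² - 4*E)
-350 - 411*y(h(-5, -1), 20) = -350 - 411*(20² - 4*(-1)) = -350 - 411*(400 + 4) = -350 - 411*404 = -350 - 166044 = -166394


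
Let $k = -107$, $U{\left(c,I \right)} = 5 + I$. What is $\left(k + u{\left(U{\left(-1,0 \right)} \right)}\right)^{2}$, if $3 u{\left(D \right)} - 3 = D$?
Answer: $\frac{97969}{9} \approx 10885.0$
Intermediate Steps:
$u{\left(D \right)} = 1 + \frac{D}{3}$
$\left(k + u{\left(U{\left(-1,0 \right)} \right)}\right)^{2} = \left(-107 + \left(1 + \frac{5 + 0}{3}\right)\right)^{2} = \left(-107 + \left(1 + \frac{1}{3} \cdot 5\right)\right)^{2} = \left(-107 + \left(1 + \frac{5}{3}\right)\right)^{2} = \left(-107 + \frac{8}{3}\right)^{2} = \left(- \frac{313}{3}\right)^{2} = \frac{97969}{9}$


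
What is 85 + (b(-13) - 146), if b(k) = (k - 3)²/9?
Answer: -293/9 ≈ -32.556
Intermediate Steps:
b(k) = (-3 + k)²/9 (b(k) = (-3 + k)²*(⅑) = (-3 + k)²/9)
85 + (b(-13) - 146) = 85 + ((-3 - 13)²/9 - 146) = 85 + ((⅑)*(-16)² - 146) = 85 + ((⅑)*256 - 146) = 85 + (256/9 - 146) = 85 - 1058/9 = -293/9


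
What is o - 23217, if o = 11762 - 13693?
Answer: -25148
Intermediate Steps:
o = -1931
o - 23217 = -1931 - 23217 = -25148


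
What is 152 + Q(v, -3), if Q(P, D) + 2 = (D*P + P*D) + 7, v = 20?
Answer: 37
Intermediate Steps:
Q(P, D) = 5 + 2*D*P (Q(P, D) = -2 + ((D*P + P*D) + 7) = -2 + ((D*P + D*P) + 7) = -2 + (2*D*P + 7) = -2 + (7 + 2*D*P) = 5 + 2*D*P)
152 + Q(v, -3) = 152 + (5 + 2*(-3)*20) = 152 + (5 - 120) = 152 - 115 = 37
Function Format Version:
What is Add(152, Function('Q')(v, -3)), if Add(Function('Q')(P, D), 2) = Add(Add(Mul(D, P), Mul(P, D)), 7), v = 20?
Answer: 37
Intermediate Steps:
Function('Q')(P, D) = Add(5, Mul(2, D, P)) (Function('Q')(P, D) = Add(-2, Add(Add(Mul(D, P), Mul(P, D)), 7)) = Add(-2, Add(Add(Mul(D, P), Mul(D, P)), 7)) = Add(-2, Add(Mul(2, D, P), 7)) = Add(-2, Add(7, Mul(2, D, P))) = Add(5, Mul(2, D, P)))
Add(152, Function('Q')(v, -3)) = Add(152, Add(5, Mul(2, -3, 20))) = Add(152, Add(5, -120)) = Add(152, -115) = 37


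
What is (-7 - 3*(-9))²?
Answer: 400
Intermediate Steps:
(-7 - 3*(-9))² = (-7 + 27)² = 20² = 400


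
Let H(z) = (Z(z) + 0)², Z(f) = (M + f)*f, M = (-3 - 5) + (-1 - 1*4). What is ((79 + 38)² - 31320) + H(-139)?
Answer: 446374753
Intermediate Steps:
M = -13 (M = -8 + (-1 - 4) = -8 - 5 = -13)
Z(f) = f*(-13 + f) (Z(f) = (-13 + f)*f = f*(-13 + f))
H(z) = z²*(-13 + z)² (H(z) = (z*(-13 + z) + 0)² = (z*(-13 + z))² = z²*(-13 + z)²)
((79 + 38)² - 31320) + H(-139) = ((79 + 38)² - 31320) + (-139)²*(-13 - 139)² = (117² - 31320) + 19321*(-152)² = (13689 - 31320) + 19321*23104 = -17631 + 446392384 = 446374753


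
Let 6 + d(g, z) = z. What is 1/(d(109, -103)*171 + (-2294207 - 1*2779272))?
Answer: -1/5092118 ≈ -1.9638e-7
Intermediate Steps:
d(g, z) = -6 + z
1/(d(109, -103)*171 + (-2294207 - 1*2779272)) = 1/((-6 - 103)*171 + (-2294207 - 1*2779272)) = 1/(-109*171 + (-2294207 - 2779272)) = 1/(-18639 - 5073479) = 1/(-5092118) = -1/5092118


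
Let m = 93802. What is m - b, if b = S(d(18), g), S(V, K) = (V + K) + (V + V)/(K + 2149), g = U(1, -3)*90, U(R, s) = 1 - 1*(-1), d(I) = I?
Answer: 218003680/2329 ≈ 93604.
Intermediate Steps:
U(R, s) = 2 (U(R, s) = 1 + 1 = 2)
g = 180 (g = 2*90 = 180)
S(V, K) = K + V + 2*V/(2149 + K) (S(V, K) = (K + V) + (2*V)/(2149 + K) = (K + V) + 2*V/(2149 + K) = K + V + 2*V/(2149 + K))
b = 461178/2329 (b = (180**2 + 2149*180 + 2151*18 + 180*18)/(2149 + 180) = (32400 + 386820 + 38718 + 3240)/2329 = (1/2329)*461178 = 461178/2329 ≈ 198.02)
m - b = 93802 - 1*461178/2329 = 93802 - 461178/2329 = 218003680/2329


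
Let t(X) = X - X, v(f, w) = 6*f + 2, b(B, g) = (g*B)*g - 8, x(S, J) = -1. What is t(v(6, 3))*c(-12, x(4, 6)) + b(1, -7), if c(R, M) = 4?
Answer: 41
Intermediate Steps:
b(B, g) = -8 + B*g² (b(B, g) = (B*g)*g - 8 = B*g² - 8 = -8 + B*g²)
v(f, w) = 2 + 6*f
t(X) = 0
t(v(6, 3))*c(-12, x(4, 6)) + b(1, -7) = 0*4 + (-8 + 1*(-7)²) = 0 + (-8 + 1*49) = 0 + (-8 + 49) = 0 + 41 = 41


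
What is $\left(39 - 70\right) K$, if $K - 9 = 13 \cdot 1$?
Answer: $-682$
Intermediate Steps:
$K = 22$ ($K = 9 + 13 \cdot 1 = 9 + 13 = 22$)
$\left(39 - 70\right) K = \left(39 - 70\right) 22 = \left(-31\right) 22 = -682$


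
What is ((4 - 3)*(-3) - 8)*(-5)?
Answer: 55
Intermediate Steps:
((4 - 3)*(-3) - 8)*(-5) = (1*(-3) - 8)*(-5) = (-3 - 8)*(-5) = -11*(-5) = 55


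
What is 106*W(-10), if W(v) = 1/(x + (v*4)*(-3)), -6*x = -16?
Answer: 159/184 ≈ 0.86413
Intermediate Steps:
x = 8/3 (x = -⅙*(-16) = 8/3 ≈ 2.6667)
W(v) = 1/(8/3 - 12*v) (W(v) = 1/(8/3 + (v*4)*(-3)) = 1/(8/3 + (4*v)*(-3)) = 1/(8/3 - 12*v))
106*W(-10) = 106*(-3/(-8 + 36*(-10))) = 106*(-3/(-8 - 360)) = 106*(-3/(-368)) = 106*(-3*(-1/368)) = 106*(3/368) = 159/184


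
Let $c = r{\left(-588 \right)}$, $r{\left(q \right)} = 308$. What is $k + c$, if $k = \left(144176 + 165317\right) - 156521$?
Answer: $153280$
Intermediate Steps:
$c = 308$
$k = 152972$ ($k = 309493 - 156521 = 152972$)
$k + c = 152972 + 308 = 153280$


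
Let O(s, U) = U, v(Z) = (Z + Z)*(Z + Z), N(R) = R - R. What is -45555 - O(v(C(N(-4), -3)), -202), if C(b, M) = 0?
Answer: -45353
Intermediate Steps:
N(R) = 0
v(Z) = 4*Z**2 (v(Z) = (2*Z)*(2*Z) = 4*Z**2)
-45555 - O(v(C(N(-4), -3)), -202) = -45555 - 1*(-202) = -45555 + 202 = -45353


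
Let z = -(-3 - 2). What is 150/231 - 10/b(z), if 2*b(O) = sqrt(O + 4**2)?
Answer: 50/77 - 20*sqrt(21)/21 ≈ -3.7150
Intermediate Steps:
z = 5 (z = -1*(-5) = 5)
b(O) = sqrt(16 + O)/2 (b(O) = sqrt(O + 4**2)/2 = sqrt(O + 16)/2 = sqrt(16 + O)/2)
150/231 - 10/b(z) = 150/231 - 10*2/sqrt(16 + 5) = 150*(1/231) - 10*2*sqrt(21)/21 = 50/77 - 20*sqrt(21)/21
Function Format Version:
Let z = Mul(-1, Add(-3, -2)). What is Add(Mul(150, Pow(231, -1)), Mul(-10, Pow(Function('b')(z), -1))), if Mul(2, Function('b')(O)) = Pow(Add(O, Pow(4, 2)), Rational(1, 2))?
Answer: Add(Rational(50, 77), Mul(Rational(-20, 21), Pow(21, Rational(1, 2)))) ≈ -3.7150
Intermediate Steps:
z = 5 (z = Mul(-1, -5) = 5)
Function('b')(O) = Mul(Rational(1, 2), Pow(Add(16, O), Rational(1, 2))) (Function('b')(O) = Mul(Rational(1, 2), Pow(Add(O, Pow(4, 2)), Rational(1, 2))) = Mul(Rational(1, 2), Pow(Add(O, 16), Rational(1, 2))) = Mul(Rational(1, 2), Pow(Add(16, O), Rational(1, 2))))
Add(Mul(150, Pow(231, -1)), Mul(-10, Pow(Function('b')(z), -1))) = Add(Mul(150, Pow(231, -1)), Mul(-10, Pow(Mul(Rational(1, 2), Pow(Add(16, 5), Rational(1, 2))), -1))) = Add(Mul(150, Rational(1, 231)), Mul(-10, Pow(Mul(Rational(1, 2), Pow(21, Rational(1, 2))), -1))) = Add(Rational(50, 77), Mul(-10, Mul(Rational(2, 21), Pow(21, Rational(1, 2))))) = Add(Rational(50, 77), Mul(Rational(-20, 21), Pow(21, Rational(1, 2))))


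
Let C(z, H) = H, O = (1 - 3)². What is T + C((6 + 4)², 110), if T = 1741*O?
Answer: 7074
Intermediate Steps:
O = 4 (O = (-2)² = 4)
T = 6964 (T = 1741*4 = 6964)
T + C((6 + 4)², 110) = 6964 + 110 = 7074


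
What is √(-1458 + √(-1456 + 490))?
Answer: √(-1458 + I*√966) ≈ 0.407 + 38.186*I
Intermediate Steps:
√(-1458 + √(-1456 + 490)) = √(-1458 + √(-966)) = √(-1458 + I*√966)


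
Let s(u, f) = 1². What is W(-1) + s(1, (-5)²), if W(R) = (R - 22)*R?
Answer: 24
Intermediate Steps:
s(u, f) = 1
W(R) = R*(-22 + R) (W(R) = (-22 + R)*R = R*(-22 + R))
W(-1) + s(1, (-5)²) = -(-22 - 1) + 1 = -1*(-23) + 1 = 23 + 1 = 24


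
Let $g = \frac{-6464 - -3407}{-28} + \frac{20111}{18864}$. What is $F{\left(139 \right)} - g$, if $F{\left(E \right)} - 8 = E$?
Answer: $\frac{4853467}{132048} \approx 36.755$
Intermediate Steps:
$F{\left(E \right)} = 8 + E$
$g = \frac{14557589}{132048}$ ($g = \left(-6464 + 3407\right) \left(- \frac{1}{28}\right) + 20111 \cdot \frac{1}{18864} = \left(-3057\right) \left(- \frac{1}{28}\right) + \frac{20111}{18864} = \frac{3057}{28} + \frac{20111}{18864} = \frac{14557589}{132048} \approx 110.24$)
$F{\left(139 \right)} - g = \left(8 + 139\right) - \frac{14557589}{132048} = 147 - \frac{14557589}{132048} = \frac{4853467}{132048}$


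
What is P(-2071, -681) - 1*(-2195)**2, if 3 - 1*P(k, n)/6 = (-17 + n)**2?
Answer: -7741231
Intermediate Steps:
P(k, n) = 18 - 6*(-17 + n)**2
P(-2071, -681) - 1*(-2195)**2 = (18 - 6*(-17 - 681)**2) - 1*(-2195)**2 = (18 - 6*(-698)**2) - 1*4818025 = (18 - 6*487204) - 4818025 = (18 - 2923224) - 4818025 = -2923206 - 4818025 = -7741231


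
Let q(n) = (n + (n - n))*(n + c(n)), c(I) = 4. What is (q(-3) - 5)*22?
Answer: -176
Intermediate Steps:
q(n) = n*(4 + n) (q(n) = (n + (n - n))*(n + 4) = (n + 0)*(4 + n) = n*(4 + n))
(q(-3) - 5)*22 = (-3*(4 - 3) - 5)*22 = (-3*1 - 5)*22 = (-3 - 5)*22 = -8*22 = -176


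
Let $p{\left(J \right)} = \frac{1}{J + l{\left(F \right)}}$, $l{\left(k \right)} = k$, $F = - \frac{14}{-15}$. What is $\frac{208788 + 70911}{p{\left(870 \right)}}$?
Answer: $\frac{1217995912}{5} \approx 2.436 \cdot 10^{8}$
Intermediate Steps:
$F = \frac{14}{15}$ ($F = \left(-14\right) \left(- \frac{1}{15}\right) = \frac{14}{15} \approx 0.93333$)
$p{\left(J \right)} = \frac{1}{\frac{14}{15} + J}$ ($p{\left(J \right)} = \frac{1}{J + \frac{14}{15}} = \frac{1}{\frac{14}{15} + J}$)
$\frac{208788 + 70911}{p{\left(870 \right)}} = \frac{208788 + 70911}{15 \frac{1}{14 + 15 \cdot 870}} = \frac{279699}{15 \frac{1}{14 + 13050}} = \frac{279699}{15 \cdot \frac{1}{13064}} = \frac{279699}{\frac{15}{13064}} = 279699 \cdot \frac{13064}{15} = \frac{1217995912}{5}$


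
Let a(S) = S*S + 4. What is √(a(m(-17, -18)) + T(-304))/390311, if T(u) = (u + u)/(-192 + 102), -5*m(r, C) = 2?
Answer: 2*√614/5854665 ≈ 8.4647e-6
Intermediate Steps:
m(r, C) = -⅖ (m(r, C) = -⅕*2 = -⅖)
a(S) = 4 + S² (a(S) = S² + 4 = 4 + S²)
T(u) = -u/45 (T(u) = (2*u)/(-90) = (2*u)*(-1/90) = -u/45)
√(a(m(-17, -18)) + T(-304))/390311 = √((4 + (-⅖)²) - 1/45*(-304))/390311 = √((4 + 4/25) + 304/45)*(1/390311) = √(104/25 + 304/45)*(1/390311) = √(2456/225)*(1/390311) = (2*√614/15)*(1/390311) = 2*√614/5854665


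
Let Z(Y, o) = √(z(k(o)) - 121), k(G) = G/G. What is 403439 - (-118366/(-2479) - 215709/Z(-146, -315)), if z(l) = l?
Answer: 1000006915/2479 - 71903*I*√30/20 ≈ 4.0339e+5 - 19691.0*I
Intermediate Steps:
k(G) = 1
Z(Y, o) = 2*I*√30 (Z(Y, o) = √(1 - 121) = √(-120) = 2*I*√30)
403439 - (-118366/(-2479) - 215709/Z(-146, -315)) = 403439 - (-118366/(-2479) - 215709*(-I*√30/60)) = 403439 - (-118366*(-1/2479) - (-71903)*I*√30/20) = 403439 - (118366/2479 + 71903*I*√30/20) = 403439 + (-118366/2479 - 71903*I*√30/20) = 1000006915/2479 - 71903*I*√30/20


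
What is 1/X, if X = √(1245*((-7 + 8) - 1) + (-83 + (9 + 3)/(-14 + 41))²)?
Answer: 9/743 ≈ 0.012113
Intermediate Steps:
X = 743/9 (X = √(1245*(1 - 1) + (-83 + 12/27)²) = √(1245*0 + (-83 + 12*(1/27))²) = √(0 + (-83 + 4/9)²) = √(0 + (-743/9)²) = √(0 + 552049/81) = √(552049/81) = 743/9 ≈ 82.556)
1/X = 1/(743/9) = 9/743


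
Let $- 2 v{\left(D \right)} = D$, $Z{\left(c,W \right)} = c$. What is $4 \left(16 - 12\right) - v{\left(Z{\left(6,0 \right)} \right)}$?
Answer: $19$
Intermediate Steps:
$v{\left(D \right)} = - \frac{D}{2}$
$4 \left(16 - 12\right) - v{\left(Z{\left(6,0 \right)} \right)} = 4 \left(16 - 12\right) - \left(- \frac{1}{2}\right) 6 = 4 \cdot 4 - -3 = 16 + 3 = 19$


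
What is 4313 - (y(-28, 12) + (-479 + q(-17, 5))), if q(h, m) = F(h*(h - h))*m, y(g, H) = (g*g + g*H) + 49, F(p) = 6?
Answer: 4265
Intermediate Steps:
y(g, H) = 49 + g² + H*g (y(g, H) = (g² + H*g) + 49 = 49 + g² + H*g)
q(h, m) = 6*m
4313 - (y(-28, 12) + (-479 + q(-17, 5))) = 4313 - ((49 + (-28)² + 12*(-28)) + (-479 + 6*5)) = 4313 - ((49 + 784 - 336) + (-479 + 30)) = 4313 - (497 - 449) = 4313 - 1*48 = 4313 - 48 = 4265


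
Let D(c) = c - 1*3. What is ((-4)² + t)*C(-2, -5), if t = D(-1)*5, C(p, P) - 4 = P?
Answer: 4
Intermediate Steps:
C(p, P) = 4 + P
D(c) = -3 + c (D(c) = c - 3 = -3 + c)
t = -20 (t = (-3 - 1)*5 = -4*5 = -20)
((-4)² + t)*C(-2, -5) = ((-4)² - 20)*(4 - 5) = (16 - 20)*(-1) = -4*(-1) = 4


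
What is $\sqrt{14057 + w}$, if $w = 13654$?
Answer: $3 \sqrt{3079} \approx 166.47$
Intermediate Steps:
$\sqrt{14057 + w} = \sqrt{14057 + 13654} = \sqrt{27711} = 3 \sqrt{3079}$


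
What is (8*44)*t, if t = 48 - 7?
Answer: 14432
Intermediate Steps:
t = 41
(8*44)*t = (8*44)*41 = 352*41 = 14432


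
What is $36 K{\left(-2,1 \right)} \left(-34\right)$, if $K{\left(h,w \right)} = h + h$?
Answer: $4896$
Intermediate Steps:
$K{\left(h,w \right)} = 2 h$
$36 K{\left(-2,1 \right)} \left(-34\right) = 36 \cdot 2 \left(-2\right) \left(-34\right) = 36 \left(-4\right) \left(-34\right) = \left(-144\right) \left(-34\right) = 4896$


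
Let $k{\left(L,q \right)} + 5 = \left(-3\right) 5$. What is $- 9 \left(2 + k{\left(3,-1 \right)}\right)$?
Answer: $162$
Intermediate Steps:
$k{\left(L,q \right)} = -20$ ($k{\left(L,q \right)} = -5 - 15 = -20$)
$- 9 \left(2 + k{\left(3,-1 \right)}\right) = - 9 \left(2 - 20\right) = \left(-9\right) \left(-18\right) = 162$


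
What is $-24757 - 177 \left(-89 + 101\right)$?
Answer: $-26881$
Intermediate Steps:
$-24757 - 177 \left(-89 + 101\right) = -24757 - 2124 = -26881$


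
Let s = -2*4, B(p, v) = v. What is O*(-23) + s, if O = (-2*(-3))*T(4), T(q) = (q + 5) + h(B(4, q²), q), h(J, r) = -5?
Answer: -560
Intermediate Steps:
T(q) = q (T(q) = (q + 5) - 5 = (5 + q) - 5 = q)
O = 24 (O = -2*(-3)*4 = 6*4 = 24)
s = -8
O*(-23) + s = 24*(-23) - 8 = -552 - 8 = -560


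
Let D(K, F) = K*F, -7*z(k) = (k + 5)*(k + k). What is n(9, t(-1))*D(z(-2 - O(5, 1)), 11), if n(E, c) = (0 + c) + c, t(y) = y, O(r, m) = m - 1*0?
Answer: -264/7 ≈ -37.714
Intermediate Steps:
O(r, m) = m (O(r, m) = m + 0 = m)
z(k) = -2*k*(5 + k)/7 (z(k) = -(k + 5)*(k + k)/7 = -(5 + k)*2*k/7 = -2*k*(5 + k)/7)
n(E, c) = 2*c (n(E, c) = c + c = 2*c)
D(K, F) = F*K
n(9, t(-1))*D(z(-2 - O(5, 1)), 11) = (2*(-1))*(11*(-2*(-2 - 1*1)*(5 + (-2 - 1*1))/7)) = -22*(-2*(-2 - 1)*(5 + (-2 - 1))/7) = -22*(-2/7*(-3)*(5 - 3)) = -22*(-2/7*(-3)*2) = -22*12/7 = -2*132/7 = -264/7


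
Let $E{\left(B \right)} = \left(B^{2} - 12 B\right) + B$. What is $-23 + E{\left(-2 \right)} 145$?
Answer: $3747$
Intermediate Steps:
$E{\left(B \right)} = B^{2} - 11 B$
$-23 + E{\left(-2 \right)} 145 = -23 + - 2 \left(-11 - 2\right) 145 = -23 + \left(-2\right) \left(-13\right) 145 = -23 + 26 \cdot 145 = -23 + 3770 = 3747$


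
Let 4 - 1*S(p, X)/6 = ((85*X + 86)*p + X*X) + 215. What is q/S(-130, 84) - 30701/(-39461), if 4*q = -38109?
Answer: 228433136621/294256888744 ≈ 0.77631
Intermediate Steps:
S(p, X) = -1266 - 6*X² - 6*p*(86 + 85*X) (S(p, X) = 24 - 6*(((85*X + 86)*p + X*X) + 215) = 24 - 6*(((86 + 85*X)*p + X²) + 215) = 24 - 6*((p*(86 + 85*X) + X²) + 215) = 24 - 6*((X² + p*(86 + 85*X)) + 215) = 24 - 6*(215 + X² + p*(86 + 85*X)) = 24 + (-1290 - 6*X² - 6*p*(86 + 85*X)) = -1266 - 6*X² - 6*p*(86 + 85*X))
q = -38109/4 (q = (¼)*(-38109) = -38109/4 ≈ -9527.3)
q/S(-130, 84) - 30701/(-39461) = -38109/(4*(-1266 - 516*(-130) - 6*84² - 510*84*(-130))) - 30701/(-39461) = -38109/(4*(-1266 + 67080 - 6*7056 + 5569200)) - 30701*(-1/39461) = -38109/(4*(-1266 + 67080 - 42336 + 5569200)) + 30701/39461 = -38109/4/5592678 + 30701/39461 = -38109/4*1/5592678 + 30701/39461 = -12703/7456904 + 30701/39461 = 228433136621/294256888744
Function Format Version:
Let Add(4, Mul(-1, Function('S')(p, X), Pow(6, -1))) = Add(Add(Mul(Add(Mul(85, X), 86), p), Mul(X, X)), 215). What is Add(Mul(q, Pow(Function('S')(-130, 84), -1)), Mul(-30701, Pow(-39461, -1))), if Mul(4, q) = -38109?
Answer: Rational(228433136621, 294256888744) ≈ 0.77631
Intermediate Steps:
Function('S')(p, X) = Add(-1266, Mul(-6, Pow(X, 2)), Mul(-6, p, Add(86, Mul(85, X)))) (Function('S')(p, X) = Add(24, Mul(-6, Add(Add(Mul(Add(Mul(85, X), 86), p), Mul(X, X)), 215))) = Add(24, Mul(-6, Add(Add(Mul(Add(86, Mul(85, X)), p), Pow(X, 2)), 215))) = Add(24, Mul(-6, Add(Add(Mul(p, Add(86, Mul(85, X))), Pow(X, 2)), 215))) = Add(24, Mul(-6, Add(Add(Pow(X, 2), Mul(p, Add(86, Mul(85, X)))), 215))) = Add(24, Mul(-6, Add(215, Pow(X, 2), Mul(p, Add(86, Mul(85, X)))))) = Add(24, Add(-1290, Mul(-6, Pow(X, 2)), Mul(-6, p, Add(86, Mul(85, X))))) = Add(-1266, Mul(-6, Pow(X, 2)), Mul(-6, p, Add(86, Mul(85, X)))))
q = Rational(-38109, 4) (q = Mul(Rational(1, 4), -38109) = Rational(-38109, 4) ≈ -9527.3)
Add(Mul(q, Pow(Function('S')(-130, 84), -1)), Mul(-30701, Pow(-39461, -1))) = Add(Mul(Rational(-38109, 4), Pow(Add(-1266, Mul(-516, -130), Mul(-6, Pow(84, 2)), Mul(-510, 84, -130)), -1)), Mul(-30701, Pow(-39461, -1))) = Add(Mul(Rational(-38109, 4), Pow(Add(-1266, 67080, Mul(-6, 7056), 5569200), -1)), Mul(-30701, Rational(-1, 39461))) = Add(Mul(Rational(-38109, 4), Pow(Add(-1266, 67080, -42336, 5569200), -1)), Rational(30701, 39461)) = Add(Mul(Rational(-38109, 4), Pow(5592678, -1)), Rational(30701, 39461)) = Add(Mul(Rational(-38109, 4), Rational(1, 5592678)), Rational(30701, 39461)) = Add(Rational(-12703, 7456904), Rational(30701, 39461)) = Rational(228433136621, 294256888744)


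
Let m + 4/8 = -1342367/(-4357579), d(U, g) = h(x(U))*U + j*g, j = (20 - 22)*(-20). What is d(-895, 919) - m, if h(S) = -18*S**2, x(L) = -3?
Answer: 1583981639345/8715158 ≈ 1.8175e+5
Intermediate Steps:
j = 40 (j = -2*(-20) = 40)
d(U, g) = -162*U + 40*g (d(U, g) = (-18*(-3)**2)*U + 40*g = (-18*9)*U + 40*g = -162*U + 40*g)
m = -1672845/8715158 (m = -1/2 - 1342367/(-4357579) = -1/2 - 1342367*(-1/4357579) = -1/2 + 1342367/4357579 = -1672845/8715158 ≈ -0.19195)
d(-895, 919) - m = (-162*(-895) + 40*919) - 1*(-1672845/8715158) = (144990 + 36760) + 1672845/8715158 = 181750 + 1672845/8715158 = 1583981639345/8715158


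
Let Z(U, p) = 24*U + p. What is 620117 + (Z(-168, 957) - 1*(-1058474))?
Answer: 1675516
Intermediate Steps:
Z(U, p) = p + 24*U
620117 + (Z(-168, 957) - 1*(-1058474)) = 620117 + ((957 + 24*(-168)) - 1*(-1058474)) = 620117 + ((957 - 4032) + 1058474) = 620117 + (-3075 + 1058474) = 620117 + 1055399 = 1675516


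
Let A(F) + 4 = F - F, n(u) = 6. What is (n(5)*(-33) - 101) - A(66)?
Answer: -295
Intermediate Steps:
A(F) = -4 (A(F) = -4 + (F - F) = -4 + 0 = -4)
(n(5)*(-33) - 101) - A(66) = (6*(-33) - 101) - 1*(-4) = (-198 - 101) + 4 = -299 + 4 = -295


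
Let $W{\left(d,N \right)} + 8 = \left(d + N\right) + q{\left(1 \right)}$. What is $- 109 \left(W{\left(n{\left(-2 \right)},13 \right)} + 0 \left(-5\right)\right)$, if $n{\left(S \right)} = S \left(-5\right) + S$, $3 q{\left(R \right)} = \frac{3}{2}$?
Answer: $- \frac{2943}{2} \approx -1471.5$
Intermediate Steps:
$q{\left(R \right)} = \frac{1}{2}$ ($q{\left(R \right)} = \frac{3 \cdot \frac{1}{2}}{3} = \frac{1}{3} \cdot \frac{3}{2} = \frac{1}{2}$)
$n{\left(S \right)} = - 4 S$ ($n{\left(S \right)} = - 5 S + S = - 4 S$)
$W{\left(d,N \right)} = - \frac{15}{2} + N + d$ ($W{\left(d,N \right)} = -8 + \left(\left(d + N\right) + \frac{1}{2}\right) = -8 + \left(\left(N + d\right) + \frac{1}{2}\right) = -8 + \left(\frac{1}{2} + N + d\right) = - \frac{15}{2} + N + d$)
$- 109 \left(W{\left(n{\left(-2 \right)},13 \right)} + 0 \left(-5\right)\right) = - 109 \left(\left(- \frac{15}{2} + 13 - -8\right) + 0 \left(-5\right)\right) = - 109 \left(\left(- \frac{15}{2} + 13 + 8\right) + 0\right) = - 109 \left(\frac{27}{2} + 0\right) = \left(-109\right) \frac{27}{2} = - \frac{2943}{2}$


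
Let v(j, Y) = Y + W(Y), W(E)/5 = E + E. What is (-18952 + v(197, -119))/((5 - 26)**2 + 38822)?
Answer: -20261/39263 ≈ -0.51603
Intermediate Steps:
W(E) = 10*E (W(E) = 5*(E + E) = 5*(2*E) = 10*E)
v(j, Y) = 11*Y (v(j, Y) = Y + 10*Y = 11*Y)
(-18952 + v(197, -119))/((5 - 26)**2 + 38822) = (-18952 + 11*(-119))/((5 - 26)**2 + 38822) = (-18952 - 1309)/((-21)**2 + 38822) = -20261/(441 + 38822) = -20261/39263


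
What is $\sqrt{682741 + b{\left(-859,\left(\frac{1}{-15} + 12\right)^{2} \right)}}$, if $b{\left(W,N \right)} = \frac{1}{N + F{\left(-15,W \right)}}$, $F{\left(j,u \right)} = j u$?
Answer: $\frac{\sqrt{5865929145179295346}}{2931166} \approx 826.28$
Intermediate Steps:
$b{\left(W,N \right)} = \frac{1}{N - 15 W}$
$\sqrt{682741 + b{\left(-859,\left(\frac{1}{-15} + 12\right)^{2} \right)}} = \sqrt{682741 + \frac{1}{\left(\frac{1}{-15} + 12\right)^{2} - -12885}} = \sqrt{682741 + \frac{1}{\left(- \frac{1}{15} + 12\right)^{2} + 12885}} = \sqrt{682741 + \frac{1}{\left(\frac{179}{15}\right)^{2} + 12885}} = \sqrt{682741 + \frac{1}{\frac{32041}{225} + 12885}} = \sqrt{682741 + \frac{1}{\frac{2931166}{225}}} = \sqrt{682741 + \frac{225}{2931166}} = \sqrt{\frac{2001227206231}{2931166}} = \frac{\sqrt{5865929145179295346}}{2931166}$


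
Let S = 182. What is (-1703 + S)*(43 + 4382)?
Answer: -6730425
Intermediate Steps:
(-1703 + S)*(43 + 4382) = (-1703 + 182)*(43 + 4382) = -1521*4425 = -6730425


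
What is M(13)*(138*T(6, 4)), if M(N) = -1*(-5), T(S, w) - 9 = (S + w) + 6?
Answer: 17250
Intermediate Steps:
T(S, w) = 15 + S + w (T(S, w) = 9 + ((S + w) + 6) = 9 + (6 + S + w) = 15 + S + w)
M(N) = 5
M(13)*(138*T(6, 4)) = 5*(138*(15 + 6 + 4)) = 5*(138*25) = 5*3450 = 17250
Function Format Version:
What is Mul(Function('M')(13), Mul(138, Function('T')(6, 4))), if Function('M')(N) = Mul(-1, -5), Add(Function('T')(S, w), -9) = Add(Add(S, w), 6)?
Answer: 17250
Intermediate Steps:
Function('T')(S, w) = Add(15, S, w) (Function('T')(S, w) = Add(9, Add(Add(S, w), 6)) = Add(9, Add(6, S, w)) = Add(15, S, w))
Function('M')(N) = 5
Mul(Function('M')(13), Mul(138, Function('T')(6, 4))) = Mul(5, Mul(138, Add(15, 6, 4))) = Mul(5, Mul(138, 25)) = Mul(5, 3450) = 17250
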